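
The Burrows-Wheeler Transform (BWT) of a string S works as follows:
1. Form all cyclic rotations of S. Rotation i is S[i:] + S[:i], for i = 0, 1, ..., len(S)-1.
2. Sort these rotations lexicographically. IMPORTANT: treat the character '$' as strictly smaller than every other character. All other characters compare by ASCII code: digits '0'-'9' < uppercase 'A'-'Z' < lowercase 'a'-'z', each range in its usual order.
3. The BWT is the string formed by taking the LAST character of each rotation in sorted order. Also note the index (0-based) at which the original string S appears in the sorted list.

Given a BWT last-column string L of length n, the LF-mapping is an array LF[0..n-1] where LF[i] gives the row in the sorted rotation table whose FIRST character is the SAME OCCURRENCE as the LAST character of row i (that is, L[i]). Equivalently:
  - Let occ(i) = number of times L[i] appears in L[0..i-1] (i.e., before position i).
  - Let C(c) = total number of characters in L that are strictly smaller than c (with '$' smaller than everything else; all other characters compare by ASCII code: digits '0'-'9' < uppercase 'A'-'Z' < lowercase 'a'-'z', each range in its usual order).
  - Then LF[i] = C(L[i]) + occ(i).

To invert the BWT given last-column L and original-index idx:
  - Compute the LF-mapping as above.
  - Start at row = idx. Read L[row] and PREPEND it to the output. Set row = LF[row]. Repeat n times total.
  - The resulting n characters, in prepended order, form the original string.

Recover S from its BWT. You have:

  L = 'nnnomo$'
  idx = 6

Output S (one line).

Answer: oonmnn$

Derivation:
LF mapping: 2 3 4 5 1 6 0
Walk LF starting at row 6, prepending L[row]:
  step 1: row=6, L[6]='$', prepend. Next row=LF[6]=0
  step 2: row=0, L[0]='n', prepend. Next row=LF[0]=2
  step 3: row=2, L[2]='n', prepend. Next row=LF[2]=4
  step 4: row=4, L[4]='m', prepend. Next row=LF[4]=1
  step 5: row=1, L[1]='n', prepend. Next row=LF[1]=3
  step 6: row=3, L[3]='o', prepend. Next row=LF[3]=5
  step 7: row=5, L[5]='o', prepend. Next row=LF[5]=6
Reversed output: oonmnn$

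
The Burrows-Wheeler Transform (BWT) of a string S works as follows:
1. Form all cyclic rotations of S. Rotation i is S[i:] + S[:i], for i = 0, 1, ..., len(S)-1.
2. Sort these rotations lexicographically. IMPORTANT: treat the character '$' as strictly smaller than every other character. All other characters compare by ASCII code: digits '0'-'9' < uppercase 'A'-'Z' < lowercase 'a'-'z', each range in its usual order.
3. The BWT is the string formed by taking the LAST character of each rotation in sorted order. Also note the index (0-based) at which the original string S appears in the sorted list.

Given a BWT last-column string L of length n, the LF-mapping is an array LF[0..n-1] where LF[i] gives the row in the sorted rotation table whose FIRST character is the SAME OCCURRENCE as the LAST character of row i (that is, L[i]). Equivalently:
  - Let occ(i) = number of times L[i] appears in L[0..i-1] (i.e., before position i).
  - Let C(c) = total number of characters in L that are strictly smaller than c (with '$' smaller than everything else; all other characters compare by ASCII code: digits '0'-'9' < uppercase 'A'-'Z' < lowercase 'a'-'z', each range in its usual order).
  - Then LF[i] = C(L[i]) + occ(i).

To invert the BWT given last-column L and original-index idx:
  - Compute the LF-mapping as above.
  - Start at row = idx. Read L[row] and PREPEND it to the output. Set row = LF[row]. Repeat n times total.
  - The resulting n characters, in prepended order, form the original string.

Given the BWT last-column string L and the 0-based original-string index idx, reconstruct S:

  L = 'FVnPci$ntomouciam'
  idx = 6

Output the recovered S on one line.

Answer: communicationPVF$

Derivation:
LF mapping: 1 3 11 2 5 7 0 12 15 13 9 14 16 6 8 4 10
Walk LF starting at row 6, prepending L[row]:
  step 1: row=6, L[6]='$', prepend. Next row=LF[6]=0
  step 2: row=0, L[0]='F', prepend. Next row=LF[0]=1
  step 3: row=1, L[1]='V', prepend. Next row=LF[1]=3
  step 4: row=3, L[3]='P', prepend. Next row=LF[3]=2
  step 5: row=2, L[2]='n', prepend. Next row=LF[2]=11
  step 6: row=11, L[11]='o', prepend. Next row=LF[11]=14
  step 7: row=14, L[14]='i', prepend. Next row=LF[14]=8
  step 8: row=8, L[8]='t', prepend. Next row=LF[8]=15
  step 9: row=15, L[15]='a', prepend. Next row=LF[15]=4
  step 10: row=4, L[4]='c', prepend. Next row=LF[4]=5
  step 11: row=5, L[5]='i', prepend. Next row=LF[5]=7
  step 12: row=7, L[7]='n', prepend. Next row=LF[7]=12
  step 13: row=12, L[12]='u', prepend. Next row=LF[12]=16
  step 14: row=16, L[16]='m', prepend. Next row=LF[16]=10
  step 15: row=10, L[10]='m', prepend. Next row=LF[10]=9
  step 16: row=9, L[9]='o', prepend. Next row=LF[9]=13
  step 17: row=13, L[13]='c', prepend. Next row=LF[13]=6
Reversed output: communicationPVF$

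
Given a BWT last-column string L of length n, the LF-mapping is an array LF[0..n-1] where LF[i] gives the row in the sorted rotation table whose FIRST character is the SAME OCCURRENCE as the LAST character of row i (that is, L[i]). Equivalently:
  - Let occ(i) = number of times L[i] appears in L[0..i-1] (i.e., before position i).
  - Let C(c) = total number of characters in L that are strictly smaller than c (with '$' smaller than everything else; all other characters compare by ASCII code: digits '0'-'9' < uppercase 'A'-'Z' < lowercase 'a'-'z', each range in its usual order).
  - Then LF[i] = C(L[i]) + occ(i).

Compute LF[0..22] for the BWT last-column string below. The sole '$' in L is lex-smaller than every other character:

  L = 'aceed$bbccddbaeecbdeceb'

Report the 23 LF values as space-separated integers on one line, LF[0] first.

Answer: 1 8 17 18 13 0 3 4 9 10 14 15 5 2 19 20 11 6 16 21 12 22 7

Derivation:
Char counts: '$':1, 'a':2, 'b':5, 'c':5, 'd':4, 'e':6
C (first-col start): C('$')=0, C('a')=1, C('b')=3, C('c')=8, C('d')=13, C('e')=17
L[0]='a': occ=0, LF[0]=C('a')+0=1+0=1
L[1]='c': occ=0, LF[1]=C('c')+0=8+0=8
L[2]='e': occ=0, LF[2]=C('e')+0=17+0=17
L[3]='e': occ=1, LF[3]=C('e')+1=17+1=18
L[4]='d': occ=0, LF[4]=C('d')+0=13+0=13
L[5]='$': occ=0, LF[5]=C('$')+0=0+0=0
L[6]='b': occ=0, LF[6]=C('b')+0=3+0=3
L[7]='b': occ=1, LF[7]=C('b')+1=3+1=4
L[8]='c': occ=1, LF[8]=C('c')+1=8+1=9
L[9]='c': occ=2, LF[9]=C('c')+2=8+2=10
L[10]='d': occ=1, LF[10]=C('d')+1=13+1=14
L[11]='d': occ=2, LF[11]=C('d')+2=13+2=15
L[12]='b': occ=2, LF[12]=C('b')+2=3+2=5
L[13]='a': occ=1, LF[13]=C('a')+1=1+1=2
L[14]='e': occ=2, LF[14]=C('e')+2=17+2=19
L[15]='e': occ=3, LF[15]=C('e')+3=17+3=20
L[16]='c': occ=3, LF[16]=C('c')+3=8+3=11
L[17]='b': occ=3, LF[17]=C('b')+3=3+3=6
L[18]='d': occ=3, LF[18]=C('d')+3=13+3=16
L[19]='e': occ=4, LF[19]=C('e')+4=17+4=21
L[20]='c': occ=4, LF[20]=C('c')+4=8+4=12
L[21]='e': occ=5, LF[21]=C('e')+5=17+5=22
L[22]='b': occ=4, LF[22]=C('b')+4=3+4=7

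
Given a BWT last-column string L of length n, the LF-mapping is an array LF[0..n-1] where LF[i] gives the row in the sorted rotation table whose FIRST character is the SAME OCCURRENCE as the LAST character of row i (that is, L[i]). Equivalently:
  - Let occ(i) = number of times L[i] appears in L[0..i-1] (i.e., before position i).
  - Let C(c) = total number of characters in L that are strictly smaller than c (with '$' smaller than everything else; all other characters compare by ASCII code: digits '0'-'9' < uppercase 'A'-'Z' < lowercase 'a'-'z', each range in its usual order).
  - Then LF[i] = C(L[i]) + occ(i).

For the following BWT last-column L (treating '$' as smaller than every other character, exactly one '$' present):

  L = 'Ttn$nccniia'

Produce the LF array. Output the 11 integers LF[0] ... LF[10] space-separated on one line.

Answer: 1 10 7 0 8 3 4 9 5 6 2

Derivation:
Char counts: '$':1, 'T':1, 'a':1, 'c':2, 'i':2, 'n':3, 't':1
C (first-col start): C('$')=0, C('T')=1, C('a')=2, C('c')=3, C('i')=5, C('n')=7, C('t')=10
L[0]='T': occ=0, LF[0]=C('T')+0=1+0=1
L[1]='t': occ=0, LF[1]=C('t')+0=10+0=10
L[2]='n': occ=0, LF[2]=C('n')+0=7+0=7
L[3]='$': occ=0, LF[3]=C('$')+0=0+0=0
L[4]='n': occ=1, LF[4]=C('n')+1=7+1=8
L[5]='c': occ=0, LF[5]=C('c')+0=3+0=3
L[6]='c': occ=1, LF[6]=C('c')+1=3+1=4
L[7]='n': occ=2, LF[7]=C('n')+2=7+2=9
L[8]='i': occ=0, LF[8]=C('i')+0=5+0=5
L[9]='i': occ=1, LF[9]=C('i')+1=5+1=6
L[10]='a': occ=0, LF[10]=C('a')+0=2+0=2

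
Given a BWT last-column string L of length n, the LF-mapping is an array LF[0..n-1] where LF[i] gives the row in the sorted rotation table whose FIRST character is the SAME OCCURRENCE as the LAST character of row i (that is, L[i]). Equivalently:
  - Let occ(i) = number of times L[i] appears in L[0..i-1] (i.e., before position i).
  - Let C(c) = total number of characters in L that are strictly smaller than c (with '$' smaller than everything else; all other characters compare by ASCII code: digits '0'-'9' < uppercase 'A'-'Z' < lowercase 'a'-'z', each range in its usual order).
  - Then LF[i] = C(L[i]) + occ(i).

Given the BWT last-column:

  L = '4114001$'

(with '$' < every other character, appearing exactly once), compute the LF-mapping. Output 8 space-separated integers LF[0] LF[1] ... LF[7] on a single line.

Char counts: '$':1, '0':2, '1':3, '4':2
C (first-col start): C('$')=0, C('0')=1, C('1')=3, C('4')=6
L[0]='4': occ=0, LF[0]=C('4')+0=6+0=6
L[1]='1': occ=0, LF[1]=C('1')+0=3+0=3
L[2]='1': occ=1, LF[2]=C('1')+1=3+1=4
L[3]='4': occ=1, LF[3]=C('4')+1=6+1=7
L[4]='0': occ=0, LF[4]=C('0')+0=1+0=1
L[5]='0': occ=1, LF[5]=C('0')+1=1+1=2
L[6]='1': occ=2, LF[6]=C('1')+2=3+2=5
L[7]='$': occ=0, LF[7]=C('$')+0=0+0=0

Answer: 6 3 4 7 1 2 5 0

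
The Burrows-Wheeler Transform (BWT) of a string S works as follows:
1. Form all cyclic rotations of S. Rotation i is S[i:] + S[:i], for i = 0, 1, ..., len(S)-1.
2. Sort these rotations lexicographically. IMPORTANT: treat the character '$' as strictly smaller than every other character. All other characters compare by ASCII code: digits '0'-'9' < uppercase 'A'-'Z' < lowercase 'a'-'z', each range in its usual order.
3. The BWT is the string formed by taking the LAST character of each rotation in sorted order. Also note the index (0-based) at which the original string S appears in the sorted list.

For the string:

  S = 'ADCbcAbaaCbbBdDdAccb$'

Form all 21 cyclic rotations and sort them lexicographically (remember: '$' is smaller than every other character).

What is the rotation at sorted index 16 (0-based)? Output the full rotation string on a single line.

Answer: cAbaaCbbBdDdAccb$ADCb

Derivation:
All 21 rotations (rotation i = S[i:]+S[:i]):
  rot[0] = ADCbcAbaaCbbBdDdAccb$
  rot[1] = DCbcAbaaCbbBdDdAccb$A
  rot[2] = CbcAbaaCbbBdDdAccb$AD
  rot[3] = bcAbaaCbbBdDdAccb$ADC
  rot[4] = cAbaaCbbBdDdAccb$ADCb
  rot[5] = AbaaCbbBdDdAccb$ADCbc
  rot[6] = baaCbbBdDdAccb$ADCbcA
  rot[7] = aaCbbBdDdAccb$ADCbcAb
  rot[8] = aCbbBdDdAccb$ADCbcAba
  rot[9] = CbbBdDdAccb$ADCbcAbaa
  rot[10] = bbBdDdAccb$ADCbcAbaaC
  rot[11] = bBdDdAccb$ADCbcAbaaCb
  rot[12] = BdDdAccb$ADCbcAbaaCbb
  rot[13] = dDdAccb$ADCbcAbaaCbbB
  rot[14] = DdAccb$ADCbcAbaaCbbBd
  rot[15] = dAccb$ADCbcAbaaCbbBdD
  rot[16] = Accb$ADCbcAbaaCbbBdDd
  rot[17] = ccb$ADCbcAbaaCbbBdDdA
  rot[18] = cb$ADCbcAbaaCbbBdDdAc
  rot[19] = b$ADCbcAbaaCbbBdDdAcc
  rot[20] = $ADCbcAbaaCbbBdDdAccb
Sorted (with $ < everything):
  sorted[0] = $ADCbcAbaaCbbBdDdAccb
  sorted[1] = ADCbcAbaaCbbBdDdAccb$
  sorted[2] = AbaaCbbBdDdAccb$ADCbc
  sorted[3] = Accb$ADCbcAbaaCbbBdDd
  sorted[4] = BdDdAccb$ADCbcAbaaCbb
  sorted[5] = CbbBdDdAccb$ADCbcAbaa
  sorted[6] = CbcAbaaCbbBdDdAccb$AD
  sorted[7] = DCbcAbaaCbbBdDdAccb$A
  sorted[8] = DdAccb$ADCbcAbaaCbbBd
  sorted[9] = aCbbBdDdAccb$ADCbcAba
  sorted[10] = aaCbbBdDdAccb$ADCbcAb
  sorted[11] = b$ADCbcAbaaCbbBdDdAcc
  sorted[12] = bBdDdAccb$ADCbcAbaaCb
  sorted[13] = baaCbbBdDdAccb$ADCbcA
  sorted[14] = bbBdDdAccb$ADCbcAbaaC
  sorted[15] = bcAbaaCbbBdDdAccb$ADC
  sorted[16] = cAbaaCbbBdDdAccb$ADCb
  sorted[17] = cb$ADCbcAbaaCbbBdDdAc
  sorted[18] = ccb$ADCbcAbaaCbbBdDdA
  sorted[19] = dAccb$ADCbcAbaaCbbBdD
  sorted[20] = dDdAccb$ADCbcAbaaCbbB
sorted[16] = cAbaaCbbBdDdAccb$ADCb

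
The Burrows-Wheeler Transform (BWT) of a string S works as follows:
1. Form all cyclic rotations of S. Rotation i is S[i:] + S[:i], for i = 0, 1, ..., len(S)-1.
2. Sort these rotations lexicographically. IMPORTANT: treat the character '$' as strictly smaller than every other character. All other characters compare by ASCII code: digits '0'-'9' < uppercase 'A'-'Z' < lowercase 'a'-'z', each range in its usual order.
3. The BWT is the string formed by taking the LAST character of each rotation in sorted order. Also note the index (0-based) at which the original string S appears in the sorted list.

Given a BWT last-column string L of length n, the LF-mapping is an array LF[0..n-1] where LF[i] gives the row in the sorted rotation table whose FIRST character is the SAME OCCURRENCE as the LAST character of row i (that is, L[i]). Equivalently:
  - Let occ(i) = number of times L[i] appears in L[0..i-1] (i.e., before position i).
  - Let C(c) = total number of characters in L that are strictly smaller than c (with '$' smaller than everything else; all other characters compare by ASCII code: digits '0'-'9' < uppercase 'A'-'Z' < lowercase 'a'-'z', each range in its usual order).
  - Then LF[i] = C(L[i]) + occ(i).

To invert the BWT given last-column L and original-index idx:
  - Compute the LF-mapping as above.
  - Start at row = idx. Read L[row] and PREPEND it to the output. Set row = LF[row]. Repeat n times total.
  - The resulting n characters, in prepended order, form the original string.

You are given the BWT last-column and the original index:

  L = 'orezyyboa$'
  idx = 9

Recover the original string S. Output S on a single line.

LF mapping: 4 6 3 9 7 8 2 5 1 0
Walk LF starting at row 9, prepending L[row]:
  step 1: row=9, L[9]='$', prepend. Next row=LF[9]=0
  step 2: row=0, L[0]='o', prepend. Next row=LF[0]=4
  step 3: row=4, L[4]='y', prepend. Next row=LF[4]=7
  step 4: row=7, L[7]='o', prepend. Next row=LF[7]=5
  step 5: row=5, L[5]='y', prepend. Next row=LF[5]=8
  step 6: row=8, L[8]='a', prepend. Next row=LF[8]=1
  step 7: row=1, L[1]='r', prepend. Next row=LF[1]=6
  step 8: row=6, L[6]='b', prepend. Next row=LF[6]=2
  step 9: row=2, L[2]='e', prepend. Next row=LF[2]=3
  step 10: row=3, L[3]='z', prepend. Next row=LF[3]=9
Reversed output: zebrayoyo$

Answer: zebrayoyo$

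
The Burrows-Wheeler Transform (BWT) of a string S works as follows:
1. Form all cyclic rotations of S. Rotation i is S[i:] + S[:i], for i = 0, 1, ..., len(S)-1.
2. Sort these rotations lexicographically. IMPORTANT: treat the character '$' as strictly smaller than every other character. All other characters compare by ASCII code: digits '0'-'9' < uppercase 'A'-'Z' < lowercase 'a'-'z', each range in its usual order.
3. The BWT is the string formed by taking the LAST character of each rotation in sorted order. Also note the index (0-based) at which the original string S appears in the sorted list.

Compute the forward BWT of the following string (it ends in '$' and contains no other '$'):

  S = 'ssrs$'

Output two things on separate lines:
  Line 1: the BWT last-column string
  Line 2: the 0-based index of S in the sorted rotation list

All 5 rotations (rotation i = S[i:]+S[:i]):
  rot[0] = ssrs$
  rot[1] = srs$s
  rot[2] = rs$ss
  rot[3] = s$ssr
  rot[4] = $ssrs
Sorted (with $ < everything):
  sorted[0] = $ssrs  (last char: 's')
  sorted[1] = rs$ss  (last char: 's')
  sorted[2] = s$ssr  (last char: 'r')
  sorted[3] = srs$s  (last char: 's')
  sorted[4] = ssrs$  (last char: '$')
Last column: ssrs$
Original string S is at sorted index 4

Answer: ssrs$
4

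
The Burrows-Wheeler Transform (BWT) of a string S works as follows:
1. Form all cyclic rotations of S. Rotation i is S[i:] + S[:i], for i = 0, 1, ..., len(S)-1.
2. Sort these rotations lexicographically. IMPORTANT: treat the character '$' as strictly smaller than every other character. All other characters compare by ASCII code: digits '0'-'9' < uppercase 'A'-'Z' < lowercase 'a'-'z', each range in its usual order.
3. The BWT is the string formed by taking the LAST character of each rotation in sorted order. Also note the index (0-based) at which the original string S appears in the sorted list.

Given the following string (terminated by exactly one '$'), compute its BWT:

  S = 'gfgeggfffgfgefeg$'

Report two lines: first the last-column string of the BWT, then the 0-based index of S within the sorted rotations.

Answer: ggfgegfggfeffgf$e
15

Derivation:
All 17 rotations (rotation i = S[i:]+S[:i]):
  rot[0] = gfgeggfffgfgefeg$
  rot[1] = fgeggfffgfgefeg$g
  rot[2] = geggfffgfgefeg$gf
  rot[3] = eggfffgfgefeg$gfg
  rot[4] = ggfffgfgefeg$gfge
  rot[5] = gfffgfgefeg$gfgeg
  rot[6] = fffgfgefeg$gfgegg
  rot[7] = ffgfgefeg$gfgeggf
  rot[8] = fgfgefeg$gfgeggff
  rot[9] = gfgefeg$gfgeggfff
  rot[10] = fgefeg$gfgeggfffg
  rot[11] = gefeg$gfgeggfffgf
  rot[12] = efeg$gfgeggfffgfg
  rot[13] = feg$gfgeggfffgfge
  rot[14] = eg$gfgeggfffgfgef
  rot[15] = g$gfgeggfffgfgefe
  rot[16] = $gfgeggfffgfgefeg
Sorted (with $ < everything):
  sorted[0] = $gfgeggfffgfgefeg  (last char: 'g')
  sorted[1] = efeg$gfgeggfffgfg  (last char: 'g')
  sorted[2] = eg$gfgeggfffgfgef  (last char: 'f')
  sorted[3] = eggfffgfgefeg$gfg  (last char: 'g')
  sorted[4] = feg$gfgeggfffgfge  (last char: 'e')
  sorted[5] = fffgfgefeg$gfgegg  (last char: 'g')
  sorted[6] = ffgfgefeg$gfgeggf  (last char: 'f')
  sorted[7] = fgefeg$gfgeggfffg  (last char: 'g')
  sorted[8] = fgeggfffgfgefeg$g  (last char: 'g')
  sorted[9] = fgfgefeg$gfgeggff  (last char: 'f')
  sorted[10] = g$gfgeggfffgfgefe  (last char: 'e')
  sorted[11] = gefeg$gfgeggfffgf  (last char: 'f')
  sorted[12] = geggfffgfgefeg$gf  (last char: 'f')
  sorted[13] = gfffgfgefeg$gfgeg  (last char: 'g')
  sorted[14] = gfgefeg$gfgeggfff  (last char: 'f')
  sorted[15] = gfgeggfffgfgefeg$  (last char: '$')
  sorted[16] = ggfffgfgefeg$gfge  (last char: 'e')
Last column: ggfgegfggfeffgf$e
Original string S is at sorted index 15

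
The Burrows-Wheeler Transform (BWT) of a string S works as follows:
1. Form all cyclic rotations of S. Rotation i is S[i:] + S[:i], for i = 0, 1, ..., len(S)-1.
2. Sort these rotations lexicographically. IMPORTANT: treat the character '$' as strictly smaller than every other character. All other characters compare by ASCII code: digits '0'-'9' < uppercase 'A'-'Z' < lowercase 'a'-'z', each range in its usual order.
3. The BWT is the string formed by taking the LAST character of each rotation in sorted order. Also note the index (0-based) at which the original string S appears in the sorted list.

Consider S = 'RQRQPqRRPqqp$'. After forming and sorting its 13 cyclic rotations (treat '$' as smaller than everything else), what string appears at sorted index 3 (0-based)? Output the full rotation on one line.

All 13 rotations (rotation i = S[i:]+S[:i]):
  rot[0] = RQRQPqRRPqqp$
  rot[1] = QRQPqRRPqqp$R
  rot[2] = RQPqRRPqqp$RQ
  rot[3] = QPqRRPqqp$RQR
  rot[4] = PqRRPqqp$RQRQ
  rot[5] = qRRPqqp$RQRQP
  rot[6] = RRPqqp$RQRQPq
  rot[7] = RPqqp$RQRQPqR
  rot[8] = Pqqp$RQRQPqRR
  rot[9] = qqp$RQRQPqRRP
  rot[10] = qp$RQRQPqRRPq
  rot[11] = p$RQRQPqRRPqq
  rot[12] = $RQRQPqRRPqqp
Sorted (with $ < everything):
  sorted[0] = $RQRQPqRRPqqp
  sorted[1] = PqRRPqqp$RQRQ
  sorted[2] = Pqqp$RQRQPqRR
  sorted[3] = QPqRRPqqp$RQR
  sorted[4] = QRQPqRRPqqp$R
  sorted[5] = RPqqp$RQRQPqR
  sorted[6] = RQPqRRPqqp$RQ
  sorted[7] = RQRQPqRRPqqp$
  sorted[8] = RRPqqp$RQRQPq
  sorted[9] = p$RQRQPqRRPqq
  sorted[10] = qRRPqqp$RQRQP
  sorted[11] = qp$RQRQPqRRPq
  sorted[12] = qqp$RQRQPqRRP
sorted[3] = QPqRRPqqp$RQR

Answer: QPqRRPqqp$RQR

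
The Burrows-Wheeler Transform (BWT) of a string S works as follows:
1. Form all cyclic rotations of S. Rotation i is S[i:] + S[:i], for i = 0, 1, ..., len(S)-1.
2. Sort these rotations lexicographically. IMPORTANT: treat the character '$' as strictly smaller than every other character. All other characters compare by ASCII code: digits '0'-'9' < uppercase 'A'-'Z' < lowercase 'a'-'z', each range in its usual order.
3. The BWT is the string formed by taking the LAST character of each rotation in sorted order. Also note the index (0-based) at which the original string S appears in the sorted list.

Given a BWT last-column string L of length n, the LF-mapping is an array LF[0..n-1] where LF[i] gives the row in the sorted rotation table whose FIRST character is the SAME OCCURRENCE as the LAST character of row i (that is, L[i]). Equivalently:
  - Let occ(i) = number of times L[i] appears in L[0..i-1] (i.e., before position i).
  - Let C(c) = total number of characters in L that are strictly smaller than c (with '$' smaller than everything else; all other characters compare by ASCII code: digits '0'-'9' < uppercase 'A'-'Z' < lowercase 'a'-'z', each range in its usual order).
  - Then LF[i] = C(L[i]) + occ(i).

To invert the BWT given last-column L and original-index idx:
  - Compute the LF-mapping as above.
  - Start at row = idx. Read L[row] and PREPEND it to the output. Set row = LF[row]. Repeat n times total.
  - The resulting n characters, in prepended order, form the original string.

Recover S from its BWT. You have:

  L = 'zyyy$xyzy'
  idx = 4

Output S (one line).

LF mapping: 7 2 3 4 0 1 5 8 6
Walk LF starting at row 4, prepending L[row]:
  step 1: row=4, L[4]='$', prepend. Next row=LF[4]=0
  step 2: row=0, L[0]='z', prepend. Next row=LF[0]=7
  step 3: row=7, L[7]='z', prepend. Next row=LF[7]=8
  step 4: row=8, L[8]='y', prepend. Next row=LF[8]=6
  step 5: row=6, L[6]='y', prepend. Next row=LF[6]=5
  step 6: row=5, L[5]='x', prepend. Next row=LF[5]=1
  step 7: row=1, L[1]='y', prepend. Next row=LF[1]=2
  step 8: row=2, L[2]='y', prepend. Next row=LF[2]=3
  step 9: row=3, L[3]='y', prepend. Next row=LF[3]=4
Reversed output: yyyxyyzz$

Answer: yyyxyyzz$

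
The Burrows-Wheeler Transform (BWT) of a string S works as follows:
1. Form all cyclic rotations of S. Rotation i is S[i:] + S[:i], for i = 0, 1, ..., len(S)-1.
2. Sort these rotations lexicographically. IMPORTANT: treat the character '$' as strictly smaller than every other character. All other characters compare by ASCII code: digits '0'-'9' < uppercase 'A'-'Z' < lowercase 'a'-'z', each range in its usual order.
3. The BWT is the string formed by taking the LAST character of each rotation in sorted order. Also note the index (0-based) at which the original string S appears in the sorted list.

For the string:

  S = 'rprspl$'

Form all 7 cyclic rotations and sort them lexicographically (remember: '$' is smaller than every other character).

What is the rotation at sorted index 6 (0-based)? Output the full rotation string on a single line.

Answer: spl$rpr

Derivation:
All 7 rotations (rotation i = S[i:]+S[:i]):
  rot[0] = rprspl$
  rot[1] = prspl$r
  rot[2] = rspl$rp
  rot[3] = spl$rpr
  rot[4] = pl$rprs
  rot[5] = l$rprsp
  rot[6] = $rprspl
Sorted (with $ < everything):
  sorted[0] = $rprspl
  sorted[1] = l$rprsp
  sorted[2] = pl$rprs
  sorted[3] = prspl$r
  sorted[4] = rprspl$
  sorted[5] = rspl$rp
  sorted[6] = spl$rpr
sorted[6] = spl$rpr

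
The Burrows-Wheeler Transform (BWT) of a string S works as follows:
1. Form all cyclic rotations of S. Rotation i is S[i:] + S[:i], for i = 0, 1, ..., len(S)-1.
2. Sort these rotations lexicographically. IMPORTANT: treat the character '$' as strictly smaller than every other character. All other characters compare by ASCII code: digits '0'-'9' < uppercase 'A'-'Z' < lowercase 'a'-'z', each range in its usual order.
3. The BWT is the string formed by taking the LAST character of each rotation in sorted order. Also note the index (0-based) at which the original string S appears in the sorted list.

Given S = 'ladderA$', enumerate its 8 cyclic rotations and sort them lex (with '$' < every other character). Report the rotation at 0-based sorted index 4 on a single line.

Answer: derA$lad

Derivation:
All 8 rotations (rotation i = S[i:]+S[:i]):
  rot[0] = ladderA$
  rot[1] = adderA$l
  rot[2] = dderA$la
  rot[3] = derA$lad
  rot[4] = erA$ladd
  rot[5] = rA$ladde
  rot[6] = A$ladder
  rot[7] = $ladderA
Sorted (with $ < everything):
  sorted[0] = $ladderA
  sorted[1] = A$ladder
  sorted[2] = adderA$l
  sorted[3] = dderA$la
  sorted[4] = derA$lad
  sorted[5] = erA$ladd
  sorted[6] = ladderA$
  sorted[7] = rA$ladde
sorted[4] = derA$lad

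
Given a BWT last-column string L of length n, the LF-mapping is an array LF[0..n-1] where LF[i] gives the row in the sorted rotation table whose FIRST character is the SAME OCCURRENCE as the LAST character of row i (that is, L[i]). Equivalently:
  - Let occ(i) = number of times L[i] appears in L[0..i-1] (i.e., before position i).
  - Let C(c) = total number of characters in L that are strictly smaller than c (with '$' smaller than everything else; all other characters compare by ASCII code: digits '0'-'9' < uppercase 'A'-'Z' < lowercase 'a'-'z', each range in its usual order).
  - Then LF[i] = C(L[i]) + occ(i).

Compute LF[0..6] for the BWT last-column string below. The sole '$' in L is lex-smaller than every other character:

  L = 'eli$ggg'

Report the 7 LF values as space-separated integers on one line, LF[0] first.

Char counts: '$':1, 'e':1, 'g':3, 'i':1, 'l':1
C (first-col start): C('$')=0, C('e')=1, C('g')=2, C('i')=5, C('l')=6
L[0]='e': occ=0, LF[0]=C('e')+0=1+0=1
L[1]='l': occ=0, LF[1]=C('l')+0=6+0=6
L[2]='i': occ=0, LF[2]=C('i')+0=5+0=5
L[3]='$': occ=0, LF[3]=C('$')+0=0+0=0
L[4]='g': occ=0, LF[4]=C('g')+0=2+0=2
L[5]='g': occ=1, LF[5]=C('g')+1=2+1=3
L[6]='g': occ=2, LF[6]=C('g')+2=2+2=4

Answer: 1 6 5 0 2 3 4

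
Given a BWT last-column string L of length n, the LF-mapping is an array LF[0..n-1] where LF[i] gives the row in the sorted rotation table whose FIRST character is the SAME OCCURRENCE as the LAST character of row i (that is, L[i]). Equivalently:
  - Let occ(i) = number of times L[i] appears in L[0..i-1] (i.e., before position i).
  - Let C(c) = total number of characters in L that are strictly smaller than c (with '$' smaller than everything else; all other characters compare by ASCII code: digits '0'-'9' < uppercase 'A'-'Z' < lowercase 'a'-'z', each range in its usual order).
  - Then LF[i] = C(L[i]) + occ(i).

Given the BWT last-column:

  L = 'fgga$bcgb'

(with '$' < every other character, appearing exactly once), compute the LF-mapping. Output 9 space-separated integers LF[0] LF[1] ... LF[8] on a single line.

Char counts: '$':1, 'a':1, 'b':2, 'c':1, 'f':1, 'g':3
C (first-col start): C('$')=0, C('a')=1, C('b')=2, C('c')=4, C('f')=5, C('g')=6
L[0]='f': occ=0, LF[0]=C('f')+0=5+0=5
L[1]='g': occ=0, LF[1]=C('g')+0=6+0=6
L[2]='g': occ=1, LF[2]=C('g')+1=6+1=7
L[3]='a': occ=0, LF[3]=C('a')+0=1+0=1
L[4]='$': occ=0, LF[4]=C('$')+0=0+0=0
L[5]='b': occ=0, LF[5]=C('b')+0=2+0=2
L[6]='c': occ=0, LF[6]=C('c')+0=4+0=4
L[7]='g': occ=2, LF[7]=C('g')+2=6+2=8
L[8]='b': occ=1, LF[8]=C('b')+1=2+1=3

Answer: 5 6 7 1 0 2 4 8 3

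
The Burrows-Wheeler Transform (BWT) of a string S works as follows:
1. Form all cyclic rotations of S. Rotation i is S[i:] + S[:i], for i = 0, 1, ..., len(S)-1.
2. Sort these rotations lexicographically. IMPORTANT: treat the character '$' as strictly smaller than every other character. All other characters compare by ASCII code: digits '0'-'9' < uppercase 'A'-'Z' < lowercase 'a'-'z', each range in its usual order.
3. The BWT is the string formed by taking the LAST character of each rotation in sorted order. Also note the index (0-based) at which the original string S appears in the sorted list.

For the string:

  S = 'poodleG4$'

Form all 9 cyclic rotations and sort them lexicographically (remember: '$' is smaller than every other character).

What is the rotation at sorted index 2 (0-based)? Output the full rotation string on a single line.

Answer: G4$poodle

Derivation:
All 9 rotations (rotation i = S[i:]+S[:i]):
  rot[0] = poodleG4$
  rot[1] = oodleG4$p
  rot[2] = odleG4$po
  rot[3] = dleG4$poo
  rot[4] = leG4$pood
  rot[5] = eG4$poodl
  rot[6] = G4$poodle
  rot[7] = 4$poodleG
  rot[8] = $poodleG4
Sorted (with $ < everything):
  sorted[0] = $poodleG4
  sorted[1] = 4$poodleG
  sorted[2] = G4$poodle
  sorted[3] = dleG4$poo
  sorted[4] = eG4$poodl
  sorted[5] = leG4$pood
  sorted[6] = odleG4$po
  sorted[7] = oodleG4$p
  sorted[8] = poodleG4$
sorted[2] = G4$poodle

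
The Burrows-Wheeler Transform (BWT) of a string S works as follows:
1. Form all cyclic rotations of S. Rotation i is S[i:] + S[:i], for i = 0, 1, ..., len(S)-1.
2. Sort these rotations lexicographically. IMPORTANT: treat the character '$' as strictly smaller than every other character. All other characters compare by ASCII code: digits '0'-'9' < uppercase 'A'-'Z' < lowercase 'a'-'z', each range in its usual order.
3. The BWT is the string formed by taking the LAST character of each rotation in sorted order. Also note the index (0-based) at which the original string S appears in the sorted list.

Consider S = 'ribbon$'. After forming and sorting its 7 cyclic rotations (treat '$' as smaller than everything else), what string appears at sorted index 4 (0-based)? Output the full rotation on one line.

All 7 rotations (rotation i = S[i:]+S[:i]):
  rot[0] = ribbon$
  rot[1] = ibbon$r
  rot[2] = bbon$ri
  rot[3] = bon$rib
  rot[4] = on$ribb
  rot[5] = n$ribbo
  rot[6] = $ribbon
Sorted (with $ < everything):
  sorted[0] = $ribbon
  sorted[1] = bbon$ri
  sorted[2] = bon$rib
  sorted[3] = ibbon$r
  sorted[4] = n$ribbo
  sorted[5] = on$ribb
  sorted[6] = ribbon$
sorted[4] = n$ribbo

Answer: n$ribbo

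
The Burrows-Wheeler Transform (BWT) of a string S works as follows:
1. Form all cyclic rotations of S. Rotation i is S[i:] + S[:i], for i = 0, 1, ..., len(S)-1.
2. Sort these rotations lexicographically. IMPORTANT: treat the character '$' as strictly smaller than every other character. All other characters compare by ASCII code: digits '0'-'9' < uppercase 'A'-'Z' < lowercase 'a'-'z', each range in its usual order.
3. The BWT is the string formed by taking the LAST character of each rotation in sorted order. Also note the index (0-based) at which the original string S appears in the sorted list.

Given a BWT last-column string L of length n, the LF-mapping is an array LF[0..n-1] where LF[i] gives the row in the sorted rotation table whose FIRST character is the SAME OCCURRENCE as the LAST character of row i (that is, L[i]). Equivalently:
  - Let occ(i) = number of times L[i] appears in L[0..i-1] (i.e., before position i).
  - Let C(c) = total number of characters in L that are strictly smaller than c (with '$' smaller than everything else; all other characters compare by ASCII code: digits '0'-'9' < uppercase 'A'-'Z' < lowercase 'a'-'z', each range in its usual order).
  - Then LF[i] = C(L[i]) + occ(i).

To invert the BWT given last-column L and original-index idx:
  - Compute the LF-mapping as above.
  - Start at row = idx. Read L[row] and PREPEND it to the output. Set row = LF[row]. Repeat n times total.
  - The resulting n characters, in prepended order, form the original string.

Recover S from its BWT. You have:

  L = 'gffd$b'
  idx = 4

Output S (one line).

LF mapping: 5 3 4 2 0 1
Walk LF starting at row 4, prepending L[row]:
  step 1: row=4, L[4]='$', prepend. Next row=LF[4]=0
  step 2: row=0, L[0]='g', prepend. Next row=LF[0]=5
  step 3: row=5, L[5]='b', prepend. Next row=LF[5]=1
  step 4: row=1, L[1]='f', prepend. Next row=LF[1]=3
  step 5: row=3, L[3]='d', prepend. Next row=LF[3]=2
  step 6: row=2, L[2]='f', prepend. Next row=LF[2]=4
Reversed output: fdfbg$

Answer: fdfbg$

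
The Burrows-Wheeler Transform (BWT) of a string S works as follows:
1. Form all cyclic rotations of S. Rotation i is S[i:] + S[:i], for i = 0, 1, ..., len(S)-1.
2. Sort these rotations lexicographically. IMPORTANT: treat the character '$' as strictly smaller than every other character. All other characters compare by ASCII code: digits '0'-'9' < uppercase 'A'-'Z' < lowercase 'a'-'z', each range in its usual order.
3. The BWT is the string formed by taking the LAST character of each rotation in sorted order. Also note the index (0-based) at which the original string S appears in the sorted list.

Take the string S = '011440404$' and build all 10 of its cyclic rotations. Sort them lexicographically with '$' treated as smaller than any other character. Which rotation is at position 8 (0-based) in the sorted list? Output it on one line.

Answer: 40404$0114

Derivation:
All 10 rotations (rotation i = S[i:]+S[:i]):
  rot[0] = 011440404$
  rot[1] = 11440404$0
  rot[2] = 1440404$01
  rot[3] = 440404$011
  rot[4] = 40404$0114
  rot[5] = 0404$01144
  rot[6] = 404$011440
  rot[7] = 04$0114404
  rot[8] = 4$01144040
  rot[9] = $011440404
Sorted (with $ < everything):
  sorted[0] = $011440404
  sorted[1] = 011440404$
  sorted[2] = 04$0114404
  sorted[3] = 0404$01144
  sorted[4] = 11440404$0
  sorted[5] = 1440404$01
  sorted[6] = 4$01144040
  sorted[7] = 404$011440
  sorted[8] = 40404$0114
  sorted[9] = 440404$011
sorted[8] = 40404$0114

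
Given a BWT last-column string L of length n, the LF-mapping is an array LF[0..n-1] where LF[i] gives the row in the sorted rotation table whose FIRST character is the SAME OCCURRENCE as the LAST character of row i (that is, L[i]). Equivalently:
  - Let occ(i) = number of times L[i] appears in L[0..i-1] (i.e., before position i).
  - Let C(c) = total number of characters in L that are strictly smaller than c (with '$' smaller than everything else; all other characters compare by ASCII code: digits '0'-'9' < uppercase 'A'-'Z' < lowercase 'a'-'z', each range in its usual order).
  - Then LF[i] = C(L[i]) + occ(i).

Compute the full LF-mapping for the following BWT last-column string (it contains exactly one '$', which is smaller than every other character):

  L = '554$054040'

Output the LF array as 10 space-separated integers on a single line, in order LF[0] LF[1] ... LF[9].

Char counts: '$':1, '0':3, '4':3, '5':3
C (first-col start): C('$')=0, C('0')=1, C('4')=4, C('5')=7
L[0]='5': occ=0, LF[0]=C('5')+0=7+0=7
L[1]='5': occ=1, LF[1]=C('5')+1=7+1=8
L[2]='4': occ=0, LF[2]=C('4')+0=4+0=4
L[3]='$': occ=0, LF[3]=C('$')+0=0+0=0
L[4]='0': occ=0, LF[4]=C('0')+0=1+0=1
L[5]='5': occ=2, LF[5]=C('5')+2=7+2=9
L[6]='4': occ=1, LF[6]=C('4')+1=4+1=5
L[7]='0': occ=1, LF[7]=C('0')+1=1+1=2
L[8]='4': occ=2, LF[8]=C('4')+2=4+2=6
L[9]='0': occ=2, LF[9]=C('0')+2=1+2=3

Answer: 7 8 4 0 1 9 5 2 6 3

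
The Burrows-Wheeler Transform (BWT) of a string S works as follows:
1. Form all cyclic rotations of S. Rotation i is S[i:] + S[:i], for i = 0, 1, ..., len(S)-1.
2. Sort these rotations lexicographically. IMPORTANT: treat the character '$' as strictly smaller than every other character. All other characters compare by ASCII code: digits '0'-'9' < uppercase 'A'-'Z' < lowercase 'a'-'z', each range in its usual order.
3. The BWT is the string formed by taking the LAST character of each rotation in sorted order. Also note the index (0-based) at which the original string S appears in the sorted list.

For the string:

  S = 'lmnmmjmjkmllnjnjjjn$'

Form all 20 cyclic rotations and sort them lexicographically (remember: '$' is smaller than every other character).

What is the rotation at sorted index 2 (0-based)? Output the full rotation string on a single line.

Answer: jjn$lmnmmjmjkmllnjnj

Derivation:
All 20 rotations (rotation i = S[i:]+S[:i]):
  rot[0] = lmnmmjmjkmllnjnjjjn$
  rot[1] = mnmmjmjkmllnjnjjjn$l
  rot[2] = nmmjmjkmllnjnjjjn$lm
  rot[3] = mmjmjkmllnjnjjjn$lmn
  rot[4] = mjmjkmllnjnjjjn$lmnm
  rot[5] = jmjkmllnjnjjjn$lmnmm
  rot[6] = mjkmllnjnjjjn$lmnmmj
  rot[7] = jkmllnjnjjjn$lmnmmjm
  rot[8] = kmllnjnjjjn$lmnmmjmj
  rot[9] = mllnjnjjjn$lmnmmjmjk
  rot[10] = llnjnjjjn$lmnmmjmjkm
  rot[11] = lnjnjjjn$lmnmmjmjkml
  rot[12] = njnjjjn$lmnmmjmjkmll
  rot[13] = jnjjjn$lmnmmjmjkmlln
  rot[14] = njjjn$lmnmmjmjkmllnj
  rot[15] = jjjn$lmnmmjmjkmllnjn
  rot[16] = jjn$lmnmmjmjkmllnjnj
  rot[17] = jn$lmnmmjmjkmllnjnjj
  rot[18] = n$lmnmmjmjkmllnjnjjj
  rot[19] = $lmnmmjmjkmllnjnjjjn
Sorted (with $ < everything):
  sorted[0] = $lmnmmjmjkmllnjnjjjn
  sorted[1] = jjjn$lmnmmjmjkmllnjn
  sorted[2] = jjn$lmnmmjmjkmllnjnj
  sorted[3] = jkmllnjnjjjn$lmnmmjm
  sorted[4] = jmjkmllnjnjjjn$lmnmm
  sorted[5] = jn$lmnmmjmjkmllnjnjj
  sorted[6] = jnjjjn$lmnmmjmjkmlln
  sorted[7] = kmllnjnjjjn$lmnmmjmj
  sorted[8] = llnjnjjjn$lmnmmjmjkm
  sorted[9] = lmnmmjmjkmllnjnjjjn$
  sorted[10] = lnjnjjjn$lmnmmjmjkml
  sorted[11] = mjkmllnjnjjjn$lmnmmj
  sorted[12] = mjmjkmllnjnjjjn$lmnm
  sorted[13] = mllnjnjjjn$lmnmmjmjk
  sorted[14] = mmjmjkmllnjnjjjn$lmn
  sorted[15] = mnmmjmjkmllnjnjjjn$l
  sorted[16] = n$lmnmmjmjkmllnjnjjj
  sorted[17] = njjjn$lmnmmjmjkmllnj
  sorted[18] = njnjjjn$lmnmmjmjkmll
  sorted[19] = nmmjmjkmllnjnjjjn$lm
sorted[2] = jjn$lmnmmjmjkmllnjnj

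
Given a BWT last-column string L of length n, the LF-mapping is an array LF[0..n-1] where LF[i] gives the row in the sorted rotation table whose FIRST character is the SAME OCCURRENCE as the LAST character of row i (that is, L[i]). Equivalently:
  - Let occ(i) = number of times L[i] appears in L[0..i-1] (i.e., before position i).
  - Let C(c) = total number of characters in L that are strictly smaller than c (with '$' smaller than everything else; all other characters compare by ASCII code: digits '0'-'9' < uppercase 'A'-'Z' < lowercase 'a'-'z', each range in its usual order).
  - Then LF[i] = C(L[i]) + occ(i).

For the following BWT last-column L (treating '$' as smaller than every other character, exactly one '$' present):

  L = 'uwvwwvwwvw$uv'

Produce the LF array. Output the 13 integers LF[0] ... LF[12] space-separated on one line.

Answer: 1 7 3 8 9 4 10 11 5 12 0 2 6

Derivation:
Char counts: '$':1, 'u':2, 'v':4, 'w':6
C (first-col start): C('$')=0, C('u')=1, C('v')=3, C('w')=7
L[0]='u': occ=0, LF[0]=C('u')+0=1+0=1
L[1]='w': occ=0, LF[1]=C('w')+0=7+0=7
L[2]='v': occ=0, LF[2]=C('v')+0=3+0=3
L[3]='w': occ=1, LF[3]=C('w')+1=7+1=8
L[4]='w': occ=2, LF[4]=C('w')+2=7+2=9
L[5]='v': occ=1, LF[5]=C('v')+1=3+1=4
L[6]='w': occ=3, LF[6]=C('w')+3=7+3=10
L[7]='w': occ=4, LF[7]=C('w')+4=7+4=11
L[8]='v': occ=2, LF[8]=C('v')+2=3+2=5
L[9]='w': occ=5, LF[9]=C('w')+5=7+5=12
L[10]='$': occ=0, LF[10]=C('$')+0=0+0=0
L[11]='u': occ=1, LF[11]=C('u')+1=1+1=2
L[12]='v': occ=3, LF[12]=C('v')+3=3+3=6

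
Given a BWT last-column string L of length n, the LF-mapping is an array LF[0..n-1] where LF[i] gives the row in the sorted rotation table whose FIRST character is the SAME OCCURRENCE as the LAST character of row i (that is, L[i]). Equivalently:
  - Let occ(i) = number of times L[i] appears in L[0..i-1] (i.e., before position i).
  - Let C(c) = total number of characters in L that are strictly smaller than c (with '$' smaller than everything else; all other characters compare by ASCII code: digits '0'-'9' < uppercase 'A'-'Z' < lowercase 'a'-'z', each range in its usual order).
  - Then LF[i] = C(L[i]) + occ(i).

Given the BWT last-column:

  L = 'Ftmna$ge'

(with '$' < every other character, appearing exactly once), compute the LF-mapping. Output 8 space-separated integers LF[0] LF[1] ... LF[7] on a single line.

Char counts: '$':1, 'F':1, 'a':1, 'e':1, 'g':1, 'm':1, 'n':1, 't':1
C (first-col start): C('$')=0, C('F')=1, C('a')=2, C('e')=3, C('g')=4, C('m')=5, C('n')=6, C('t')=7
L[0]='F': occ=0, LF[0]=C('F')+0=1+0=1
L[1]='t': occ=0, LF[1]=C('t')+0=7+0=7
L[2]='m': occ=0, LF[2]=C('m')+0=5+0=5
L[3]='n': occ=0, LF[3]=C('n')+0=6+0=6
L[4]='a': occ=0, LF[4]=C('a')+0=2+0=2
L[5]='$': occ=0, LF[5]=C('$')+0=0+0=0
L[6]='g': occ=0, LF[6]=C('g')+0=4+0=4
L[7]='e': occ=0, LF[7]=C('e')+0=3+0=3

Answer: 1 7 5 6 2 0 4 3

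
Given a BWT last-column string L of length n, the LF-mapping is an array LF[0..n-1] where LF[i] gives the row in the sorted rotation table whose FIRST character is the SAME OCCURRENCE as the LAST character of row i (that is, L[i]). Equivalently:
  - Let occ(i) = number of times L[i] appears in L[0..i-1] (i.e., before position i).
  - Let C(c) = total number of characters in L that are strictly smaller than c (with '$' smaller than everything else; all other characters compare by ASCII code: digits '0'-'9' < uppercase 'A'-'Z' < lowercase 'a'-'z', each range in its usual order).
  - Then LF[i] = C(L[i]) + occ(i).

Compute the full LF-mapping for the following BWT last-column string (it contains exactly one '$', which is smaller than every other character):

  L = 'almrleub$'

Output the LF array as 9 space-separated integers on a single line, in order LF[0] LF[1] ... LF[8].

Char counts: '$':1, 'a':1, 'b':1, 'e':1, 'l':2, 'm':1, 'r':1, 'u':1
C (first-col start): C('$')=0, C('a')=1, C('b')=2, C('e')=3, C('l')=4, C('m')=6, C('r')=7, C('u')=8
L[0]='a': occ=0, LF[0]=C('a')+0=1+0=1
L[1]='l': occ=0, LF[1]=C('l')+0=4+0=4
L[2]='m': occ=0, LF[2]=C('m')+0=6+0=6
L[3]='r': occ=0, LF[3]=C('r')+0=7+0=7
L[4]='l': occ=1, LF[4]=C('l')+1=4+1=5
L[5]='e': occ=0, LF[5]=C('e')+0=3+0=3
L[6]='u': occ=0, LF[6]=C('u')+0=8+0=8
L[7]='b': occ=0, LF[7]=C('b')+0=2+0=2
L[8]='$': occ=0, LF[8]=C('$')+0=0+0=0

Answer: 1 4 6 7 5 3 8 2 0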